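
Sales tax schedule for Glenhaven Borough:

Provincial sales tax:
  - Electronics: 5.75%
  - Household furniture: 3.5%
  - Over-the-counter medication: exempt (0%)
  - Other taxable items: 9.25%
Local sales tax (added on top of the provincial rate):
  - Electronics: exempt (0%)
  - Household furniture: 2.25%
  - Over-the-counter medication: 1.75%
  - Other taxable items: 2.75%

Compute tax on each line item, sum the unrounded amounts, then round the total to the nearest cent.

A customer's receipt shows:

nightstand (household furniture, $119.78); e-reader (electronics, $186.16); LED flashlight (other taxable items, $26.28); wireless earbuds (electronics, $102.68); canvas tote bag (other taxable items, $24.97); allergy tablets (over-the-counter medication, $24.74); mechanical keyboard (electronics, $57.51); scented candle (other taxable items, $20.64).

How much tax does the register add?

$35.86

Nightstand $119.78: household furniture → 3.5% + 2.25% local = 5.75% → $6.88735
E-reader $186.16: electronics → 5.75% + 0% local = 5.75% → $10.7042
LED flashlight $26.28: other taxable items → 9.25% + 2.75% local = 12% → $3.1536
Wireless earbuds $102.68: electronics → 5.75% + 0% local = 5.75% → $5.9041
Canvas tote bag $24.97: other taxable items → 9.25% + 2.75% local = 12% → $2.9964
Allergy tablets $24.74: over-the-counter medication → 0% + 1.75% local = 1.75% → $0.43295
Mechanical keyboard $57.51: electronics → 5.75% + 0% local = 5.75% → $3.306825
Scented candle $20.64: other taxable items → 9.25% + 2.75% local = 12% → $2.4768
Unrounded tax sum = $35.862225 → $35.86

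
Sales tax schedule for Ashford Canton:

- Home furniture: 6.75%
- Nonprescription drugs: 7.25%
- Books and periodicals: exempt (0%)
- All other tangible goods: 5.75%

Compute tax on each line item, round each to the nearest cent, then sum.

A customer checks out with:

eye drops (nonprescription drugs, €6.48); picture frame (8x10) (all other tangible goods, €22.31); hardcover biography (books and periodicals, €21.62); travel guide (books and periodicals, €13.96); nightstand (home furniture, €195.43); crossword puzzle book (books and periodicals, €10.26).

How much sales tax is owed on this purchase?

Eye drops €6.48: nonprescription drugs → 7.25% → €0.47
Picture frame (8x10) €22.31: all other tangible goods → 5.75% → €1.28
Hardcover biography €21.62: books and periodicals → 0% → €0.00
Travel guide €13.96: books and periodicals → 0% → €0.00
Nightstand €195.43: home furniture → 6.75% → €13.19
Crossword puzzle book €10.26: books and periodicals → 0% → €0.00
Total tax = €0.47 + €1.28 + €13.19 = €14.94

€14.94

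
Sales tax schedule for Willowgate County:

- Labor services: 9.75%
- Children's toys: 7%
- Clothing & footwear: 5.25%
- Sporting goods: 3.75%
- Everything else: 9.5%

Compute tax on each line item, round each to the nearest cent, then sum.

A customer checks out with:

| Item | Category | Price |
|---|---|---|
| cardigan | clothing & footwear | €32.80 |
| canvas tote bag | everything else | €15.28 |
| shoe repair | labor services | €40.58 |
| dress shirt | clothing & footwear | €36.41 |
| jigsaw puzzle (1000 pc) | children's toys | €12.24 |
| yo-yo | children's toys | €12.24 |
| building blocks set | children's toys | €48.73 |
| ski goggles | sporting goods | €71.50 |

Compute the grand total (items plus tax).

Cardigan €32.80: clothing & footwear → 5.25% → €1.72
Canvas tote bag €15.28: everything else → 9.5% → €1.45
Shoe repair €40.58: labor services → 9.75% → €3.96
Dress shirt €36.41: clothing & footwear → 5.25% → €1.91
Jigsaw puzzle (1000 pc) €12.24: children's toys → 7% → €0.86
Yo-yo €12.24: children's toys → 7% → €0.86
Building blocks set €48.73: children's toys → 7% → €3.41
Ski goggles €71.50: sporting goods → 3.75% → €2.68
Subtotal = €269.78; tax = €16.85; total due = €286.63

€286.63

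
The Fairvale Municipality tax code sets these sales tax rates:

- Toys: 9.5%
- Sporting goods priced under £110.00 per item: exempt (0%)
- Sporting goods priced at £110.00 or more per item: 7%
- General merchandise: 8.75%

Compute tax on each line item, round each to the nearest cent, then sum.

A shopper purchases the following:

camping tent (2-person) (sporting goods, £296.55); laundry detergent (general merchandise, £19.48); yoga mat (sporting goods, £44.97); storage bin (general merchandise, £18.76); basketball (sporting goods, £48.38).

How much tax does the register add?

Camping tent (2-person) £296.55: sporting goods, £110.00 or more → 7% → £20.76
Laundry detergent £19.48: general merchandise → 8.75% → £1.70
Yoga mat £44.97: sporting goods, under £110.00 → 0% → £0.00
Storage bin £18.76: general merchandise → 8.75% → £1.64
Basketball £48.38: sporting goods, under £110.00 → 0% → £0.00
Total tax = £20.76 + £1.70 + £1.64 = £24.10

£24.10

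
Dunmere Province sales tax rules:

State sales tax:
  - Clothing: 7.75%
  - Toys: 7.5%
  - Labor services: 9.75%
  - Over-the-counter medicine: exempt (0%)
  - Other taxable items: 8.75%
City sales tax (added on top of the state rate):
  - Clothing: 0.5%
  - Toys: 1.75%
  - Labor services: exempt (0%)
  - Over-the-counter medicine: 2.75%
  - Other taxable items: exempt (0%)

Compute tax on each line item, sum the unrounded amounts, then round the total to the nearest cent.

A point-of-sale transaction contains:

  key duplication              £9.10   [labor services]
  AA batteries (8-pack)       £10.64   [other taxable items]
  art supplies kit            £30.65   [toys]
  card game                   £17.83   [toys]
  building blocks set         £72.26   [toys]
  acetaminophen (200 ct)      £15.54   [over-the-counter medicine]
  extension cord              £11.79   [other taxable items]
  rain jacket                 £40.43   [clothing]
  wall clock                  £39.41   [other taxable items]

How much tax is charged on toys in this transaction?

£11.17

Art supplies kit £30.65: toys → 7.5% + 1.75% city = 9.25% → £2.835125
Card game £17.83: toys → 7.5% + 1.75% city = 9.25% → £1.649275
Building blocks set £72.26: toys → 7.5% + 1.75% city = 9.25% → £6.68405
Tax on toys: unrounded sum = £11.16845 → £11.17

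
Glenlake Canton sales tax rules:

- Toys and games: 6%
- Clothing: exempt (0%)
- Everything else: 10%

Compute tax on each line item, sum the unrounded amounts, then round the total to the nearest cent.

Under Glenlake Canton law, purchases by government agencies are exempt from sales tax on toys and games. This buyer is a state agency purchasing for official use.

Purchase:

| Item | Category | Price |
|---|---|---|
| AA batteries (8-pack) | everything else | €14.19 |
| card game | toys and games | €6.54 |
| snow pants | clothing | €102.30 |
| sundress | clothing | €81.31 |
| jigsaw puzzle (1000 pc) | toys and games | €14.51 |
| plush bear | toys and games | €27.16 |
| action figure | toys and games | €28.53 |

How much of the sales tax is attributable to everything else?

€1.42

AA batteries (8-pack) €14.19: everything else → 10% → €1.419
Tax on everything else: unrounded sum = €1.419 → €1.42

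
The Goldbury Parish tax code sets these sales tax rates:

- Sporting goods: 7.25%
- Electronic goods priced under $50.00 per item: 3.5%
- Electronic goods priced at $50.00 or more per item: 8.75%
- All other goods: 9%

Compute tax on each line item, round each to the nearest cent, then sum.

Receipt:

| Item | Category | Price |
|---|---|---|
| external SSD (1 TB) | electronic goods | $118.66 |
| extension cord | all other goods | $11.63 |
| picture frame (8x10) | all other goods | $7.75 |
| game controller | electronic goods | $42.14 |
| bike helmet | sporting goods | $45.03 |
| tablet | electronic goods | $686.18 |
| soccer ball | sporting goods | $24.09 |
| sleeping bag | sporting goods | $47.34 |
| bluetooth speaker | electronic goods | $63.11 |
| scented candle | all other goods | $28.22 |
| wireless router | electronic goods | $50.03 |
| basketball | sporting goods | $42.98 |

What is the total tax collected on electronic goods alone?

External SSD (1 TB) $118.66: electronic goods, $50.00 or more → 8.75% → $10.38
Game controller $42.14: electronic goods, under $50.00 → 3.5% → $1.47
Tablet $686.18: electronic goods, $50.00 or more → 8.75% → $60.04
Bluetooth speaker $63.11: electronic goods, $50.00 or more → 8.75% → $5.52
Wireless router $50.03: electronic goods, $50.00 or more → 8.75% → $4.38
Tax on electronic goods = $10.38 + $1.47 + $60.04 + $5.52 + $4.38 = $81.79

$81.79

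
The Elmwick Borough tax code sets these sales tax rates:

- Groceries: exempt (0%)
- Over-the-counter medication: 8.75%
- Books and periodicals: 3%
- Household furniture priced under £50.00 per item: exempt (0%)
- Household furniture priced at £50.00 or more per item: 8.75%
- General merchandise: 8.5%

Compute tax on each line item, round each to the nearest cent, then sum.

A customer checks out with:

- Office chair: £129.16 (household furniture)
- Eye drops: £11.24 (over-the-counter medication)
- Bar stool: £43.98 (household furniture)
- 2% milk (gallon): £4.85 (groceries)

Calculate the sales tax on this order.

£12.28

Office chair £129.16: household furniture, £50.00 or more → 8.75% → £11.30
Eye drops £11.24: over-the-counter medication → 8.75% → £0.98
Bar stool £43.98: household furniture, under £50.00 → 0% → £0.00
2% milk (gallon) £4.85: groceries → 0% → £0.00
Total tax = £11.30 + £0.98 = £12.28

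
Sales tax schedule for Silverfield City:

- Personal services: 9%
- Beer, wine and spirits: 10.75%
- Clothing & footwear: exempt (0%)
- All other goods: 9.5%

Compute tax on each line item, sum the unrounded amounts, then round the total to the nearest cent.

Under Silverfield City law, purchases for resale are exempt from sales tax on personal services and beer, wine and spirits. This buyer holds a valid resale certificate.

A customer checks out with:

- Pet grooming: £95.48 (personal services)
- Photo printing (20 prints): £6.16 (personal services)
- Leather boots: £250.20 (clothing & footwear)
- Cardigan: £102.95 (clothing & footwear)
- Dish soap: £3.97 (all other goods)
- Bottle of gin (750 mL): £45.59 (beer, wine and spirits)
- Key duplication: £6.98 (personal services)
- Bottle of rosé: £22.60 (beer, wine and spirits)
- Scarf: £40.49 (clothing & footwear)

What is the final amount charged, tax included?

£574.80

Pet grooming £95.48: personal services, buyer-exempt → 0% → £0.00
Photo printing (20 prints) £6.16: personal services, buyer-exempt → 0% → £0.00
Leather boots £250.20: clothing & footwear → 0% → £0.00
Cardigan £102.95: clothing & footwear → 0% → £0.00
Dish soap £3.97: all other goods → 9.5% → £0.37715
Bottle of gin (750 mL) £45.59: beer, wine and spirits, buyer-exempt → 0% → £0.00
Key duplication £6.98: personal services, buyer-exempt → 0% → £0.00
Bottle of rosé £22.60: beer, wine and spirits, buyer-exempt → 0% → £0.00
Scarf £40.49: clothing & footwear → 0% → £0.00
Subtotal = £574.42; unrounded tax = £0.37715 → £0.38; total due = £574.80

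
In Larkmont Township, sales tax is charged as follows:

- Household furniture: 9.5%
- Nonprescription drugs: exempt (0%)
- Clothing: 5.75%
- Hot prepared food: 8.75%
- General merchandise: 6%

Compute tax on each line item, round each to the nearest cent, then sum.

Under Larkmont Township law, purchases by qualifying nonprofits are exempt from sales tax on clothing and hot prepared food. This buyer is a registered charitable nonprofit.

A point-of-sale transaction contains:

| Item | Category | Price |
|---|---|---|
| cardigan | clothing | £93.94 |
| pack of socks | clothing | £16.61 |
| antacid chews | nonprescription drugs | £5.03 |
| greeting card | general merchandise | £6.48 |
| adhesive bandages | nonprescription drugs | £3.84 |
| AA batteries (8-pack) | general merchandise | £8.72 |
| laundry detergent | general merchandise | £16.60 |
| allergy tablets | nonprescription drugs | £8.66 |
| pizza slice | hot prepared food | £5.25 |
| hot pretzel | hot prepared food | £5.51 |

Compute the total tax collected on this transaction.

£1.91

Cardigan £93.94: clothing, buyer-exempt → 0% → £0.00
Pack of socks £16.61: clothing, buyer-exempt → 0% → £0.00
Antacid chews £5.03: nonprescription drugs → 0% → £0.00
Greeting card £6.48: general merchandise → 6% → £0.39
Adhesive bandages £3.84: nonprescription drugs → 0% → £0.00
AA batteries (8-pack) £8.72: general merchandise → 6% → £0.52
Laundry detergent £16.60: general merchandise → 6% → £1.00
Allergy tablets £8.66: nonprescription drugs → 0% → £0.00
Pizza slice £5.25: hot prepared food, buyer-exempt → 0% → £0.00
Hot pretzel £5.51: hot prepared food, buyer-exempt → 0% → £0.00
Total tax = £0.39 + £0.52 + £1.00 = £1.91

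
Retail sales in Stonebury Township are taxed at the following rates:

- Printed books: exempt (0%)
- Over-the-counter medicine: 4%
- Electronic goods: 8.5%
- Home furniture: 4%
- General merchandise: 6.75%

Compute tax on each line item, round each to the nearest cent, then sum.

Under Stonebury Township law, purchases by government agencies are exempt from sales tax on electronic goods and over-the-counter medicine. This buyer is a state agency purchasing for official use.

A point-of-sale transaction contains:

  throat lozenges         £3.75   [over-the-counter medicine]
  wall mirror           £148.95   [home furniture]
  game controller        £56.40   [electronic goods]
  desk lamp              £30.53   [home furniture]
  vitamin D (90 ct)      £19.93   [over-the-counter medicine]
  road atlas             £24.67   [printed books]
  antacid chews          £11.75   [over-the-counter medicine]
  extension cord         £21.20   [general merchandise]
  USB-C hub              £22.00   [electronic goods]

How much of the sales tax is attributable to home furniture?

£7.18

Wall mirror £148.95: home furniture → 4% → £5.96
Desk lamp £30.53: home furniture → 4% → £1.22
Tax on home furniture = £5.96 + £1.22 = £7.18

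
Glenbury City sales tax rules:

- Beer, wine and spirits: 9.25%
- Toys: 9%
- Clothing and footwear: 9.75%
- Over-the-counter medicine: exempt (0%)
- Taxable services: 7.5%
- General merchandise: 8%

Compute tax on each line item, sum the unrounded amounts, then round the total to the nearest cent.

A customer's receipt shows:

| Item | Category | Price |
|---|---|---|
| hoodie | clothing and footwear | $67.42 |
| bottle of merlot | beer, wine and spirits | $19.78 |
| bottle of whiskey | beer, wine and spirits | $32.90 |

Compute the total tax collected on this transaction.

$11.45

Hoodie $67.42: clothing and footwear → 9.75% → $6.57345
Bottle of merlot $19.78: beer, wine and spirits → 9.25% → $1.82965
Bottle of whiskey $32.90: beer, wine and spirits → 9.25% → $3.04325
Unrounded tax sum = $11.44635 → $11.45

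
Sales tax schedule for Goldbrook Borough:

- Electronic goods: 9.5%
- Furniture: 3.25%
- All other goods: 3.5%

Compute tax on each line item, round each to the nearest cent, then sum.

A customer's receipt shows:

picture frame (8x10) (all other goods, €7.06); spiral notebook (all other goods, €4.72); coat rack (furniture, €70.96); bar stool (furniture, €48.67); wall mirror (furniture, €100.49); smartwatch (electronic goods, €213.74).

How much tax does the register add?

Picture frame (8x10) €7.06: all other goods → 3.5% → €0.25
Spiral notebook €4.72: all other goods → 3.5% → €0.17
Coat rack €70.96: furniture → 3.25% → €2.31
Bar stool €48.67: furniture → 3.25% → €1.58
Wall mirror €100.49: furniture → 3.25% → €3.27
Smartwatch €213.74: electronic goods → 9.5% → €20.31
Total tax = €0.25 + €0.17 + €2.31 + €1.58 + €3.27 + €20.31 = €27.89

€27.89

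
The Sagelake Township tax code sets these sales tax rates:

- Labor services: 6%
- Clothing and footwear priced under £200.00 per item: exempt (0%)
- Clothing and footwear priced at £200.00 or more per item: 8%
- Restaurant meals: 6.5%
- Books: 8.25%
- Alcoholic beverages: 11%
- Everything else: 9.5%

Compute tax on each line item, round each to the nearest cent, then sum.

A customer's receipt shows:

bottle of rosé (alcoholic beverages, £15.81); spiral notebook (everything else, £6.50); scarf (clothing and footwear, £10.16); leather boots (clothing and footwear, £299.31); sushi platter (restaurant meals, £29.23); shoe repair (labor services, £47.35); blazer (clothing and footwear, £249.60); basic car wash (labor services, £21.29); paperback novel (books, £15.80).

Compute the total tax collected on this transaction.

£53.59

Bottle of rosé £15.81: alcoholic beverages → 11% → £1.74
Spiral notebook £6.50: everything else → 9.5% → £0.62
Scarf £10.16: clothing and footwear, under £200.00 → 0% → £0.00
Leather boots £299.31: clothing and footwear, £200.00 or more → 8% → £23.94
Sushi platter £29.23: restaurant meals → 6.5% → £1.90
Shoe repair £47.35: labor services → 6% → £2.84
Blazer £249.60: clothing and footwear, £200.00 or more → 8% → £19.97
Basic car wash £21.29: labor services → 6% → £1.28
Paperback novel £15.80: books → 8.25% → £1.30
Total tax = £1.74 + £0.62 + £23.94 + £1.90 + £2.84 + £19.97 + £1.28 + £1.30 = £53.59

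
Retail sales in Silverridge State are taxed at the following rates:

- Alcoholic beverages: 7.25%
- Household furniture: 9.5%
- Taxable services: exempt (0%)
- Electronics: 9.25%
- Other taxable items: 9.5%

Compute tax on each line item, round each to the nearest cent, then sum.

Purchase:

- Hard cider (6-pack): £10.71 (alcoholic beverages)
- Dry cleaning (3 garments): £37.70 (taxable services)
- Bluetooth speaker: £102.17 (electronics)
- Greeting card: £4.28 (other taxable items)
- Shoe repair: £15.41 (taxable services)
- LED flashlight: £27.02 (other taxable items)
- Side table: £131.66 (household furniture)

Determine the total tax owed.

£25.72

Hard cider (6-pack) £10.71: alcoholic beverages → 7.25% → £0.78
Dry cleaning (3 garments) £37.70: taxable services → 0% → £0.00
Bluetooth speaker £102.17: electronics → 9.25% → £9.45
Greeting card £4.28: other taxable items → 9.5% → £0.41
Shoe repair £15.41: taxable services → 0% → £0.00
LED flashlight £27.02: other taxable items → 9.5% → £2.57
Side table £131.66: household furniture → 9.5% → £12.51
Total tax = £0.78 + £9.45 + £0.41 + £2.57 + £12.51 = £25.72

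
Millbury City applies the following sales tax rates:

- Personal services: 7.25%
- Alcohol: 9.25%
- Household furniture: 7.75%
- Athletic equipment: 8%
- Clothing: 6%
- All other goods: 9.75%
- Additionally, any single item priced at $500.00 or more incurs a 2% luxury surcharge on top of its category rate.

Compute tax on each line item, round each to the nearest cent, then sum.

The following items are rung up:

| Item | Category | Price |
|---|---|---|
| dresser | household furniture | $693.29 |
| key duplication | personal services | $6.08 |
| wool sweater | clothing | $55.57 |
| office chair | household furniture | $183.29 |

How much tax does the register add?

Dresser $693.29: household furniture → 7.75% + 2% surcharge = 9.75% → $67.60
Key duplication $6.08: personal services → 7.25% → $0.44
Wool sweater $55.57: clothing → 6% → $3.33
Office chair $183.29: household furniture → 7.75% → $14.20
Total tax = $67.60 + $0.44 + $3.33 + $14.20 = $85.57

$85.57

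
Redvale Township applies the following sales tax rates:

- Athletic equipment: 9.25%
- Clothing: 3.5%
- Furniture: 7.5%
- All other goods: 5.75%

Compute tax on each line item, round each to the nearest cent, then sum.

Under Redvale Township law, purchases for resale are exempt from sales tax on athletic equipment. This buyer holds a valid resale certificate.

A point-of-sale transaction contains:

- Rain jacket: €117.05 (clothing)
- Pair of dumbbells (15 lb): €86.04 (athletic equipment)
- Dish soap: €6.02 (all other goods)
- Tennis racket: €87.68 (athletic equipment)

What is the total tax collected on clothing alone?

€4.10

Rain jacket €117.05: clothing → 3.5% → €4.10
Tax on clothing = €4.10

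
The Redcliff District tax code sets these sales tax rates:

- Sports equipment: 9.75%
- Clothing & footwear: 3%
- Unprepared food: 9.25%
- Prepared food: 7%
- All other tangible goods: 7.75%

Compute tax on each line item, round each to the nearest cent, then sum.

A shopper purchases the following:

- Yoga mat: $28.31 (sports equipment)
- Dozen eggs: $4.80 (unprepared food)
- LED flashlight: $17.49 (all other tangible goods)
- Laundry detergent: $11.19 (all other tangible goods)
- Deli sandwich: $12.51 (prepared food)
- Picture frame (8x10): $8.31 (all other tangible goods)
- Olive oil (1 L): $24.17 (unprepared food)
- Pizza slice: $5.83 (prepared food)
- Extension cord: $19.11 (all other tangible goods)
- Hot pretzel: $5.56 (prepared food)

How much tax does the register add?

$11.47

Yoga mat $28.31: sports equipment → 9.75% → $2.76
Dozen eggs $4.80: unprepared food → 9.25% → $0.44
LED flashlight $17.49: all other tangible goods → 7.75% → $1.36
Laundry detergent $11.19: all other tangible goods → 7.75% → $0.87
Deli sandwich $12.51: prepared food → 7% → $0.88
Picture frame (8x10) $8.31: all other tangible goods → 7.75% → $0.64
Olive oil (1 L) $24.17: unprepared food → 9.25% → $2.24
Pizza slice $5.83: prepared food → 7% → $0.41
Extension cord $19.11: all other tangible goods → 7.75% → $1.48
Hot pretzel $5.56: prepared food → 7% → $0.39
Total tax = $2.76 + $0.44 + $1.36 + $0.87 + $0.88 + $0.64 + $2.24 + $0.41 + $1.48 + $0.39 = $11.47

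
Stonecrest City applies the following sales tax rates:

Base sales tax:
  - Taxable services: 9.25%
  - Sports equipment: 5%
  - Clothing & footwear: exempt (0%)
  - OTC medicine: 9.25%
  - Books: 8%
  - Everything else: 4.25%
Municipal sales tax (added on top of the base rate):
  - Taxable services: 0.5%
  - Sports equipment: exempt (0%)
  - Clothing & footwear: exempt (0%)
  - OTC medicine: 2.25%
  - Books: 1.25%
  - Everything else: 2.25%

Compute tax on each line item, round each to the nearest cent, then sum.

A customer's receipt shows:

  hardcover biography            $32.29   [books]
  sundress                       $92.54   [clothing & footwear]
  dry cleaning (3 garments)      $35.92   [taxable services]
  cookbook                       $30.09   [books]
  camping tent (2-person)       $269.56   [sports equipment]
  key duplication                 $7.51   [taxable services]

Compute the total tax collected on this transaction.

$23.48

Hardcover biography $32.29: books → 8% + 1.25% municipal = 9.25% → $2.99
Sundress $92.54: clothing & footwear → 0% + 0% municipal = 0% → $0.00
Dry cleaning (3 garments) $35.92: taxable services → 9.25% + 0.5% municipal = 9.75% → $3.50
Cookbook $30.09: books → 8% + 1.25% municipal = 9.25% → $2.78
Camping tent (2-person) $269.56: sports equipment → 5% + 0% municipal = 5% → $13.48
Key duplication $7.51: taxable services → 9.25% + 0.5% municipal = 9.75% → $0.73
Total tax = $2.99 + $3.50 + $2.78 + $13.48 + $0.73 = $23.48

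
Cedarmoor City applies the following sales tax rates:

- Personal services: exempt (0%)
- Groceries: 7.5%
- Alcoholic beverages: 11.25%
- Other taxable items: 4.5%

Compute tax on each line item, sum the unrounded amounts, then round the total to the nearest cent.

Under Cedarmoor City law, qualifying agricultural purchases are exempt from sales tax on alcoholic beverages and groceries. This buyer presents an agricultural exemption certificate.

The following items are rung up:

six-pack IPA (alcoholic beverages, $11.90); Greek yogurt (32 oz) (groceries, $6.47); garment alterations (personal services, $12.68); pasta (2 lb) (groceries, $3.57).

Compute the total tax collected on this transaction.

Six-pack IPA $11.90: alcoholic beverages, buyer-exempt → 0% → $0.00
Greek yogurt (32 oz) $6.47: groceries, buyer-exempt → 0% → $0.00
Garment alterations $12.68: personal services → 0% → $0.00
Pasta (2 lb) $3.57: groceries, buyer-exempt → 0% → $0.00
Unrounded tax sum = $0.00 → $0.00

$0.00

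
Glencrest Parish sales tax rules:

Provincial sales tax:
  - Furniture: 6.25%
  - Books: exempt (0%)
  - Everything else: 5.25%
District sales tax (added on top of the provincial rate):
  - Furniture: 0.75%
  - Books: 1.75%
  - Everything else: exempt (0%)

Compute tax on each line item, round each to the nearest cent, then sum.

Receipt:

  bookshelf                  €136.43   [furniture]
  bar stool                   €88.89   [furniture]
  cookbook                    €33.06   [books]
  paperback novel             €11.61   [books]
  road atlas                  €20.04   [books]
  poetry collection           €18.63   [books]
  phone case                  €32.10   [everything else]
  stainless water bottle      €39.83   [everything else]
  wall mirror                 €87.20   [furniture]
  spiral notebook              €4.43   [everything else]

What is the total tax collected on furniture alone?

Bookshelf €136.43: furniture → 6.25% + 0.75% district = 7% → €9.55
Bar stool €88.89: furniture → 6.25% + 0.75% district = 7% → €6.22
Wall mirror €87.20: furniture → 6.25% + 0.75% district = 7% → €6.10
Tax on furniture = €9.55 + €6.22 + €6.10 = €21.87

€21.87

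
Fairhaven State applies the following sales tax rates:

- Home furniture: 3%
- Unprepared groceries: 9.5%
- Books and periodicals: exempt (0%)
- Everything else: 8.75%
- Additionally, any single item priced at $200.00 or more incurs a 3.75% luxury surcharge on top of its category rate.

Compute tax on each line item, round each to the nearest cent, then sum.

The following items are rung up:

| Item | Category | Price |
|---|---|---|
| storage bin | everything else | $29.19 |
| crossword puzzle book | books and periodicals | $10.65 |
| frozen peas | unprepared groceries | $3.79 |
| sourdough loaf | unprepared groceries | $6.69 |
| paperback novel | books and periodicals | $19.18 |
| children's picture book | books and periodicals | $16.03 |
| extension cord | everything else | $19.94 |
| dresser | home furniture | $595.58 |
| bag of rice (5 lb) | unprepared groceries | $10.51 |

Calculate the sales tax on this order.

Storage bin $29.19: everything else → 8.75% → $2.55
Crossword puzzle book $10.65: books and periodicals → 0% → $0.00
Frozen peas $3.79: unprepared groceries → 9.5% → $0.36
Sourdough loaf $6.69: unprepared groceries → 9.5% → $0.64
Paperback novel $19.18: books and periodicals → 0% → $0.00
Children's picture book $16.03: books and periodicals → 0% → $0.00
Extension cord $19.94: everything else → 8.75% → $1.74
Dresser $595.58: home furniture → 3% + 3.75% surcharge = 6.75% → $40.20
Bag of rice (5 lb) $10.51: unprepared groceries → 9.5% → $1.00
Total tax = $2.55 + $0.36 + $0.64 + $1.74 + $40.20 + $1.00 = $46.49

$46.49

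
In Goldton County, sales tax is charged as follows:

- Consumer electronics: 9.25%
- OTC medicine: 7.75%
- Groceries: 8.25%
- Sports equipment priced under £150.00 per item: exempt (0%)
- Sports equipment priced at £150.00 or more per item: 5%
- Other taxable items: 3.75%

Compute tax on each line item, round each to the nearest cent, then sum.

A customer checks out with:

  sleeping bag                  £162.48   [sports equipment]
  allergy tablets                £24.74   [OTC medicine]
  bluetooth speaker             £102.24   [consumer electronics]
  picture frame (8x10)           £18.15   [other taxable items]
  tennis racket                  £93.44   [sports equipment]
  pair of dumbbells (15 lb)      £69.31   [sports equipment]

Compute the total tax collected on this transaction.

£20.18

Sleeping bag £162.48: sports equipment, £150.00 or more → 5% → £8.12
Allergy tablets £24.74: OTC medicine → 7.75% → £1.92
Bluetooth speaker £102.24: consumer electronics → 9.25% → £9.46
Picture frame (8x10) £18.15: other taxable items → 3.75% → £0.68
Tennis racket £93.44: sports equipment, under £150.00 → 0% → £0.00
Pair of dumbbells (15 lb) £69.31: sports equipment, under £150.00 → 0% → £0.00
Total tax = £8.12 + £1.92 + £9.46 + £0.68 = £20.18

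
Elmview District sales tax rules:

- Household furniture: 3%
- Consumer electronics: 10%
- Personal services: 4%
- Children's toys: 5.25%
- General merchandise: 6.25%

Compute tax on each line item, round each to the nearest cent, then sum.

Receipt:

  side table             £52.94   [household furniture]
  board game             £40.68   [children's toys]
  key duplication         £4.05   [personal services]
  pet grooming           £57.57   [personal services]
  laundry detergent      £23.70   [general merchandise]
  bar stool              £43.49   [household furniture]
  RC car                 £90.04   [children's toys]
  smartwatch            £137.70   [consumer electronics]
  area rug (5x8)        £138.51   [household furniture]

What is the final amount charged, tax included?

Side table £52.94: household furniture → 3% → £1.59
Board game £40.68: children's toys → 5.25% → £2.14
Key duplication £4.05: personal services → 4% → £0.16
Pet grooming £57.57: personal services → 4% → £2.30
Laundry detergent £23.70: general merchandise → 6.25% → £1.48
Bar stool £43.49: household furniture → 3% → £1.30
RC car £90.04: children's toys → 5.25% → £4.73
Smartwatch £137.70: consumer electronics → 10% → £13.77
Area rug (5x8) £138.51: household furniture → 3% → £4.16
Subtotal = £588.68; tax = £31.63; total due = £620.31

£620.31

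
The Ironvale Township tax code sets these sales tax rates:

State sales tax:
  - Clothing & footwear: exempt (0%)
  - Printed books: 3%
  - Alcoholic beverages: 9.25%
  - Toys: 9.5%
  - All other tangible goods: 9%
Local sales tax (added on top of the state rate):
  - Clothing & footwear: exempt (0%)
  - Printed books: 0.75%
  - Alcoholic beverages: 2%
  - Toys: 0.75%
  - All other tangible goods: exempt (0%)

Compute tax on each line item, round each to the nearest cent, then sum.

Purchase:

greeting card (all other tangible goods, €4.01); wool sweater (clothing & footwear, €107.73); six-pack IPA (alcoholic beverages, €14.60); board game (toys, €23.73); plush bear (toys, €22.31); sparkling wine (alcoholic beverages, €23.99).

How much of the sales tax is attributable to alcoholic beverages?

€4.34

Six-pack IPA €14.60: alcoholic beverages → 9.25% + 2% local = 11.25% → €1.64
Sparkling wine €23.99: alcoholic beverages → 9.25% + 2% local = 11.25% → €2.70
Tax on alcoholic beverages = €1.64 + €2.70 = €4.34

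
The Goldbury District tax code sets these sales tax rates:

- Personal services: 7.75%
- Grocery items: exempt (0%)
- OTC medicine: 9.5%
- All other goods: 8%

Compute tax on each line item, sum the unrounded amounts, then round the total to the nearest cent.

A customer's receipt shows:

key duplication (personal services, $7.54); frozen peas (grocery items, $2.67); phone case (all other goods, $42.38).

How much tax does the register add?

Key duplication $7.54: personal services → 7.75% → $0.58435
Frozen peas $2.67: grocery items → 0% → $0.00
Phone case $42.38: all other goods → 8% → $3.3904
Unrounded tax sum = $3.97475 → $3.97

$3.97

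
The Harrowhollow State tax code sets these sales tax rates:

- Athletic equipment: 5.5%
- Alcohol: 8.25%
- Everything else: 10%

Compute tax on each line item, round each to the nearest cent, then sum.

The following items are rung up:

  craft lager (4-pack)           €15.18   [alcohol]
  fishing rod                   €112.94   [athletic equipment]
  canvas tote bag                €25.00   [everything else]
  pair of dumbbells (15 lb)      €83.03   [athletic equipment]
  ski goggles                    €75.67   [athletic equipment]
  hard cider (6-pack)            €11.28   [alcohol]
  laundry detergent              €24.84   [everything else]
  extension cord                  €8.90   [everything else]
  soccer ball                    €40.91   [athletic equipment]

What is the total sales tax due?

€25.24

Craft lager (4-pack) €15.18: alcohol → 8.25% → €1.25
Fishing rod €112.94: athletic equipment → 5.5% → €6.21
Canvas tote bag €25.00: everything else → 10% → €2.50
Pair of dumbbells (15 lb) €83.03: athletic equipment → 5.5% → €4.57
Ski goggles €75.67: athletic equipment → 5.5% → €4.16
Hard cider (6-pack) €11.28: alcohol → 8.25% → €0.93
Laundry detergent €24.84: everything else → 10% → €2.48
Extension cord €8.90: everything else → 10% → €0.89
Soccer ball €40.91: athletic equipment → 5.5% → €2.25
Total tax = €1.25 + €6.21 + €2.50 + €4.57 + €4.16 + €0.93 + €2.48 + €0.89 + €2.25 = €25.24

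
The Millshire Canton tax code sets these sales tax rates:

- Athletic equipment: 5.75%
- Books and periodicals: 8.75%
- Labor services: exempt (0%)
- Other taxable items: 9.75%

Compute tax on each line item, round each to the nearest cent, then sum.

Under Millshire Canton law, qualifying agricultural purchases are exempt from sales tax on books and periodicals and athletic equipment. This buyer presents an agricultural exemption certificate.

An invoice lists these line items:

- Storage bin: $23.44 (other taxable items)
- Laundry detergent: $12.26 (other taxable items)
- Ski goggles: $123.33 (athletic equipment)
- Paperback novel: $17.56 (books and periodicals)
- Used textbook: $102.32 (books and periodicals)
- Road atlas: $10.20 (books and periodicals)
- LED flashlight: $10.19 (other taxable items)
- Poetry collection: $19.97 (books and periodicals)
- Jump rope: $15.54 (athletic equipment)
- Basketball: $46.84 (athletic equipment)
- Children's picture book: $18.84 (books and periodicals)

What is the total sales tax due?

$4.48

Storage bin $23.44: other taxable items → 9.75% → $2.29
Laundry detergent $12.26: other taxable items → 9.75% → $1.20
Ski goggles $123.33: athletic equipment, buyer-exempt → 0% → $0.00
Paperback novel $17.56: books and periodicals, buyer-exempt → 0% → $0.00
Used textbook $102.32: books and periodicals, buyer-exempt → 0% → $0.00
Road atlas $10.20: books and periodicals, buyer-exempt → 0% → $0.00
LED flashlight $10.19: other taxable items → 9.75% → $0.99
Poetry collection $19.97: books and periodicals, buyer-exempt → 0% → $0.00
Jump rope $15.54: athletic equipment, buyer-exempt → 0% → $0.00
Basketball $46.84: athletic equipment, buyer-exempt → 0% → $0.00
Children's picture book $18.84: books and periodicals, buyer-exempt → 0% → $0.00
Total tax = $2.29 + $1.20 + $0.99 = $4.48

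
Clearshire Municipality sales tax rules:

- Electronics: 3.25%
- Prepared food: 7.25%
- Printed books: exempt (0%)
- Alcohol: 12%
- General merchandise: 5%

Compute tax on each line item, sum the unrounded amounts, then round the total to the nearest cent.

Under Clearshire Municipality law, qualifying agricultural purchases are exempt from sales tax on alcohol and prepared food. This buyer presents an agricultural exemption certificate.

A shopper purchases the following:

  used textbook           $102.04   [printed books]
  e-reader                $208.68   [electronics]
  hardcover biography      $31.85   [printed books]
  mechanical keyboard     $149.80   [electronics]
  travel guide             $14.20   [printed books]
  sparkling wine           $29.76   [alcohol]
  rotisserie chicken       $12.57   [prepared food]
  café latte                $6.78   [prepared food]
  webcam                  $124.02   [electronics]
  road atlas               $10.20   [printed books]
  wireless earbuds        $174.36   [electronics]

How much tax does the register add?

$21.35

Used textbook $102.04: printed books → 0% → $0.00
E-reader $208.68: electronics → 3.25% → $6.7821
Hardcover biography $31.85: printed books → 0% → $0.00
Mechanical keyboard $149.80: electronics → 3.25% → $4.8685
Travel guide $14.20: printed books → 0% → $0.00
Sparkling wine $29.76: alcohol, buyer-exempt → 0% → $0.00
Rotisserie chicken $12.57: prepared food, buyer-exempt → 0% → $0.00
Café latte $6.78: prepared food, buyer-exempt → 0% → $0.00
Webcam $124.02: electronics → 3.25% → $4.03065
Road atlas $10.20: printed books → 0% → $0.00
Wireless earbuds $174.36: electronics → 3.25% → $5.6667
Unrounded tax sum = $21.34795 → $21.35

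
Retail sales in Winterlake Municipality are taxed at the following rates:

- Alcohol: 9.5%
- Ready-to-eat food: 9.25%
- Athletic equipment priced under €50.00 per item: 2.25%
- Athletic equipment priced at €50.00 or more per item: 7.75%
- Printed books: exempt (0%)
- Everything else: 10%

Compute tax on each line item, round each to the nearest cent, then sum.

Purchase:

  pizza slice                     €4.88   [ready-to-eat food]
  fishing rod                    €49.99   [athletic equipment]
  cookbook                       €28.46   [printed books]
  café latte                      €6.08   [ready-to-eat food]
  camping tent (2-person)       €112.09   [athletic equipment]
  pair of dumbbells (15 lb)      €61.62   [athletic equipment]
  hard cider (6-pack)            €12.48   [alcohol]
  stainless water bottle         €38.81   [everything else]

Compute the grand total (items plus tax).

€335.08

Pizza slice €4.88: ready-to-eat food → 9.25% → €0.45
Fishing rod €49.99: athletic equipment, under €50.00 → 2.25% → €1.12
Cookbook €28.46: printed books → 0% → €0.00
Café latte €6.08: ready-to-eat food → 9.25% → €0.56
Camping tent (2-person) €112.09: athletic equipment, €50.00 or more → 7.75% → €8.69
Pair of dumbbells (15 lb) €61.62: athletic equipment, €50.00 or more → 7.75% → €4.78
Hard cider (6-pack) €12.48: alcohol → 9.5% → €1.19
Stainless water bottle €38.81: everything else → 10% → €3.88
Subtotal = €314.41; tax = €20.67; total due = €335.08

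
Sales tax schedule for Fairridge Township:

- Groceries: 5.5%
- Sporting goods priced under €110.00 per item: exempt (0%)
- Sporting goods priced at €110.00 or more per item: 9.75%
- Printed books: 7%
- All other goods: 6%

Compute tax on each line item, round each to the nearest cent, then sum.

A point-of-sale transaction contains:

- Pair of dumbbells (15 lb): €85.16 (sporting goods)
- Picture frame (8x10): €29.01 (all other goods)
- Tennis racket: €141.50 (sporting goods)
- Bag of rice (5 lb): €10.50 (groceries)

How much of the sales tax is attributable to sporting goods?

€13.80

Pair of dumbbells (15 lb) €85.16: sporting goods, under €110.00 → 0% → €0.00
Tennis racket €141.50: sporting goods, €110.00 or more → 9.75% → €13.80
Tax on sporting goods = €0.00 + €13.80 = €13.80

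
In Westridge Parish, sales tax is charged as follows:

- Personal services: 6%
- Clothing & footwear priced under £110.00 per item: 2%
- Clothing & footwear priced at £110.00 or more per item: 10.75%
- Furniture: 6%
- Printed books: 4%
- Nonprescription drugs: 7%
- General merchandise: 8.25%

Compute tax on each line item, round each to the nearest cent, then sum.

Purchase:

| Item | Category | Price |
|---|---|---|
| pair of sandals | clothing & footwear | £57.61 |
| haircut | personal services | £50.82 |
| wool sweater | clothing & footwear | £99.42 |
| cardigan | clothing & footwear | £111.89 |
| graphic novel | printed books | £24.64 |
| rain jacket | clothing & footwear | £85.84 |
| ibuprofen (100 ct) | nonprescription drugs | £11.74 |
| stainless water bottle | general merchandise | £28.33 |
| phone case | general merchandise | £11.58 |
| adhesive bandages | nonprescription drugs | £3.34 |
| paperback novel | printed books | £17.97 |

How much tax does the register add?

£26.00

Pair of sandals £57.61: clothing & footwear, under £110.00 → 2% → £1.15
Haircut £50.82: personal services → 6% → £3.05
Wool sweater £99.42: clothing & footwear, under £110.00 → 2% → £1.99
Cardigan £111.89: clothing & footwear, £110.00 or more → 10.75% → £12.03
Graphic novel £24.64: printed books → 4% → £0.99
Rain jacket £85.84: clothing & footwear, under £110.00 → 2% → £1.72
Ibuprofen (100 ct) £11.74: nonprescription drugs → 7% → £0.82
Stainless water bottle £28.33: general merchandise → 8.25% → £2.34
Phone case £11.58: general merchandise → 8.25% → £0.96
Adhesive bandages £3.34: nonprescription drugs → 7% → £0.23
Paperback novel £17.97: printed books → 4% → £0.72
Total tax = £1.15 + £3.05 + £1.99 + £12.03 + £0.99 + £1.72 + £0.82 + £2.34 + £0.96 + £0.23 + £0.72 = £26.00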